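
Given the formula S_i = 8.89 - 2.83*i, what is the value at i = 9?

S_9 = 8.89 + -2.83*9 = 8.89 + -25.47 = -16.58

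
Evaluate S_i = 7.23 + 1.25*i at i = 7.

S_7 = 7.23 + 1.25*7 = 7.23 + 8.75 = 15.98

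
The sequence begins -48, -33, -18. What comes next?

Differences: -33 - -48 = 15
This is an arithmetic sequence with common difference d = 15.
Next term = -18 + 15 = -3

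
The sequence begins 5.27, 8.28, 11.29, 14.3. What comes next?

Differences: 8.28 - 5.27 = 3.01
This is an arithmetic sequence with common difference d = 3.01.
Next term = 14.3 + 3.01 = 17.31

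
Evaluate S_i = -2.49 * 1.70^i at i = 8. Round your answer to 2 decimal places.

S_8 = -2.49 * 1.7^8 ≈ -2.49 * 69.7576 ≈ -173.7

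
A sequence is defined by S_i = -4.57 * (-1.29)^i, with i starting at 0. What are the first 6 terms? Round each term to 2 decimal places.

This is a geometric sequence.
i=0: S_0 = -4.57 * (-1.29)^0 = -4.57
i=1: S_1 = -4.57 * (-1.29)^1 ≈ 5.9
i=2: S_2 = -4.57 * (-1.29)^2 ≈ -7.6
i=3: S_3 = -4.57 * (-1.29)^3 ≈ 9.81
i=4: S_4 = -4.57 * (-1.29)^4 ≈ -12.66
i=5: S_5 = -4.57 * (-1.29)^5 ≈ 16.33
The first 6 terms are: [-4.57, 5.9, -7.6, 9.81, -12.66, 16.33]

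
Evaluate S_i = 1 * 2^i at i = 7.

S_7 = 1 * 2^7 = 1 * 128 = 128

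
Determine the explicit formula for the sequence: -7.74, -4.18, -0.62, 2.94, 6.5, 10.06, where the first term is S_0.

Check differences: -4.18 - -7.74 = 3.56
-0.62 - -4.18 = 3.56
Common difference d = 3.56.
First term a = -7.74.
Formula: S_i = -7.74 + 3.56*i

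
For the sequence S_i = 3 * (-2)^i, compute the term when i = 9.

S_9 = 3 * (-2)^9 = 3 * -512 = -1536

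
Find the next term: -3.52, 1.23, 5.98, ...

Differences: 1.23 - -3.52 = 4.75
This is an arithmetic sequence with common difference d = 4.75.
Next term = 5.98 + 4.75 = 10.73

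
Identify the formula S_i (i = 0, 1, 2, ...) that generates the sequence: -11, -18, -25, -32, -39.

Check differences: -18 - -11 = -7
-25 - -18 = -7
Common difference d = -7.
First term a = -11.
Formula: S_i = -11 - 7*i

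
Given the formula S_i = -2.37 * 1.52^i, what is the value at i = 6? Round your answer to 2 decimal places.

S_6 = -2.37 * 1.52^6 ≈ -2.37 * 12.3328 ≈ -29.23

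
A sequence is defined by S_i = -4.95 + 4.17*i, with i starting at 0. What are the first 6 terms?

This is an arithmetic sequence.
i=0: S_0 = -4.95 + 4.17*0 = -4.95
i=1: S_1 = -4.95 + 4.17*1 = -0.78
i=2: S_2 = -4.95 + 4.17*2 = 3.39
i=3: S_3 = -4.95 + 4.17*3 = 7.56
i=4: S_4 = -4.95 + 4.17*4 = 11.73
i=5: S_5 = -4.95 + 4.17*5 = 15.9
The first 6 terms are: [-4.95, -0.78, 3.39, 7.56, 11.73, 15.9]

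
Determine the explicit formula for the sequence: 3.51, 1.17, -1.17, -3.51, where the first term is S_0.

Check differences: 1.17 - 3.51 = -2.34
-1.17 - 1.17 = -2.34
Common difference d = -2.34.
First term a = 3.51.
Formula: S_i = 3.51 - 2.34*i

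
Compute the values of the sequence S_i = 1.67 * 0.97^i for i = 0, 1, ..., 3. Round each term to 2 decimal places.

This is a geometric sequence.
i=0: S_0 = 1.67 * 0.97^0 = 1.67
i=1: S_1 = 1.67 * 0.97^1 ≈ 1.62
i=2: S_2 = 1.67 * 0.97^2 ≈ 1.57
i=3: S_3 = 1.67 * 0.97^3 ≈ 1.52
The first 4 terms are: [1.67, 1.62, 1.57, 1.52]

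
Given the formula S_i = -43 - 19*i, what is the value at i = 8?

S_8 = -43 + -19*8 = -43 + -152 = -195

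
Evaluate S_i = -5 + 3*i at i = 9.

S_9 = -5 + 3*9 = -5 + 27 = 22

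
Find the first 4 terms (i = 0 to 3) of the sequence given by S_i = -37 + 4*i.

This is an arithmetic sequence.
i=0: S_0 = -37 + 4*0 = -37
i=1: S_1 = -37 + 4*1 = -33
i=2: S_2 = -37 + 4*2 = -29
i=3: S_3 = -37 + 4*3 = -25
The first 4 terms are: [-37, -33, -29, -25]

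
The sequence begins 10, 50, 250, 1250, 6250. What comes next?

Ratios: 50 / 10 = 5.0
This is a geometric sequence with common ratio r = 5.
Next term = 6250 * 5 = 31250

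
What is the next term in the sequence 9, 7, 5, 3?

Differences: 7 - 9 = -2
This is an arithmetic sequence with common difference d = -2.
Next term = 3 + -2 = 1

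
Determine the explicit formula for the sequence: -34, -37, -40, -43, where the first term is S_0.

Check differences: -37 - -34 = -3
-40 - -37 = -3
Common difference d = -3.
First term a = -34.
Formula: S_i = -34 - 3*i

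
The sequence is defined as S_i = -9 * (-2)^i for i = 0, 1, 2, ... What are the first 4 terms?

This is a geometric sequence.
i=0: S_0 = -9 * (-2)^0 = -9
i=1: S_1 = -9 * (-2)^1 = 18
i=2: S_2 = -9 * (-2)^2 = -36
i=3: S_3 = -9 * (-2)^3 = 72
The first 4 terms are: [-9, 18, -36, 72]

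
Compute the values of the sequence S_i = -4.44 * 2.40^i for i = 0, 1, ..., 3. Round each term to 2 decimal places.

This is a geometric sequence.
i=0: S_0 = -4.44 * 2.4^0 = -4.44
i=1: S_1 = -4.44 * 2.4^1 ≈ -10.66
i=2: S_2 = -4.44 * 2.4^2 ≈ -25.57
i=3: S_3 = -4.44 * 2.4^3 ≈ -61.38
The first 4 terms are: [-4.44, -10.66, -25.57, -61.38]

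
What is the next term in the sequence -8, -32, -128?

Ratios: -32 / -8 = 4.0
This is a geometric sequence with common ratio r = 4.
Next term = -128 * 4 = -512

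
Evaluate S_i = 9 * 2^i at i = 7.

S_7 = 9 * 2^7 = 9 * 128 = 1152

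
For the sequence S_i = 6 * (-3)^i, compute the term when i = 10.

S_10 = 6 * (-3)^10 = 6 * 59049 = 354294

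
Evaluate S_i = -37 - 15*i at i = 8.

S_8 = -37 + -15*8 = -37 + -120 = -157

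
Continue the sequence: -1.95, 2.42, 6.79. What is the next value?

Differences: 2.42 - -1.95 = 4.37
This is an arithmetic sequence with common difference d = 4.37.
Next term = 6.79 + 4.37 = 11.16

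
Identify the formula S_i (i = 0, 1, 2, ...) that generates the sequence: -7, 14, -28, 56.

Check ratios: 14 / -7 = -2.0
Common ratio r = -2.
First term a = -7.
Formula: S_i = -7 * (-2)^i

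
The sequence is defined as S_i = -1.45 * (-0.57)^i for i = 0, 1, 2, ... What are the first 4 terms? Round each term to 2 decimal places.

This is a geometric sequence.
i=0: S_0 = -1.45 * (-0.57)^0 = -1.45
i=1: S_1 = -1.45 * (-0.57)^1 ≈ 0.83
i=2: S_2 = -1.45 * (-0.57)^2 ≈ -0.47
i=3: S_3 = -1.45 * (-0.57)^3 ≈ 0.27
The first 4 terms are: [-1.45, 0.83, -0.47, 0.27]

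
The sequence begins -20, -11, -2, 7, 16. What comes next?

Differences: -11 - -20 = 9
This is an arithmetic sequence with common difference d = 9.
Next term = 16 + 9 = 25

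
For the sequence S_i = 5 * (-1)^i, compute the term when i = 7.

S_7 = 5 * (-1)^7 = 5 * -1 = -5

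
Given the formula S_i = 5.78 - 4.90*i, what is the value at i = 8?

S_8 = 5.78 + -4.9*8 = 5.78 + -39.2 = -33.42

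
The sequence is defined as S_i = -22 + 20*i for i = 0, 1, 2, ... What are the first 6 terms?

This is an arithmetic sequence.
i=0: S_0 = -22 + 20*0 = -22
i=1: S_1 = -22 + 20*1 = -2
i=2: S_2 = -22 + 20*2 = 18
i=3: S_3 = -22 + 20*3 = 38
i=4: S_4 = -22 + 20*4 = 58
i=5: S_5 = -22 + 20*5 = 78
The first 6 terms are: [-22, -2, 18, 38, 58, 78]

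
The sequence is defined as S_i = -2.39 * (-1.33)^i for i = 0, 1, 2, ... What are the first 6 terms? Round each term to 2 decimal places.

This is a geometric sequence.
i=0: S_0 = -2.39 * (-1.33)^0 = -2.39
i=1: S_1 = -2.39 * (-1.33)^1 ≈ 3.18
i=2: S_2 = -2.39 * (-1.33)^2 ≈ -4.23
i=3: S_3 = -2.39 * (-1.33)^3 ≈ 5.62
i=4: S_4 = -2.39 * (-1.33)^4 ≈ -7.48
i=5: S_5 = -2.39 * (-1.33)^5 ≈ 9.95
The first 6 terms are: [-2.39, 3.18, -4.23, 5.62, -7.48, 9.95]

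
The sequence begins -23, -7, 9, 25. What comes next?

Differences: -7 - -23 = 16
This is an arithmetic sequence with common difference d = 16.
Next term = 25 + 16 = 41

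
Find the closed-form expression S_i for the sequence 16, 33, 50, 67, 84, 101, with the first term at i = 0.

Check differences: 33 - 16 = 17
50 - 33 = 17
Common difference d = 17.
First term a = 16.
Formula: S_i = 16 + 17*i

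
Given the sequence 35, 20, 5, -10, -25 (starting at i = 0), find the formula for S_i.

Check differences: 20 - 35 = -15
5 - 20 = -15
Common difference d = -15.
First term a = 35.
Formula: S_i = 35 - 15*i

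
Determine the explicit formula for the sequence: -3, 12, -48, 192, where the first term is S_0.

Check ratios: 12 / -3 = -4.0
Common ratio r = -4.
First term a = -3.
Formula: S_i = -3 * (-4)^i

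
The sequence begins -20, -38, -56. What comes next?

Differences: -38 - -20 = -18
This is an arithmetic sequence with common difference d = -18.
Next term = -56 + -18 = -74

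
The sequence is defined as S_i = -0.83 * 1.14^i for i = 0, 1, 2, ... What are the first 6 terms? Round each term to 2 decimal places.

This is a geometric sequence.
i=0: S_0 = -0.83 * 1.14^0 = -0.83
i=1: S_1 = -0.83 * 1.14^1 ≈ -0.95
i=2: S_2 = -0.83 * 1.14^2 ≈ -1.08
i=3: S_3 = -0.83 * 1.14^3 ≈ -1.23
i=4: S_4 = -0.83 * 1.14^4 ≈ -1.4
i=5: S_5 = -0.83 * 1.14^5 ≈ -1.6
The first 6 terms are: [-0.83, -0.95, -1.08, -1.23, -1.4, -1.6]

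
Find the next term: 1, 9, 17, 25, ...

Differences: 9 - 1 = 8
This is an arithmetic sequence with common difference d = 8.
Next term = 25 + 8 = 33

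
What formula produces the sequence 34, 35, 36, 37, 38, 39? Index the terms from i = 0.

Check differences: 35 - 34 = 1
36 - 35 = 1
Common difference d = 1.
First term a = 34.
Formula: S_i = 34 + 1*i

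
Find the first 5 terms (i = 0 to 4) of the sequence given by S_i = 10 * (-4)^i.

This is a geometric sequence.
i=0: S_0 = 10 * (-4)^0 = 10
i=1: S_1 = 10 * (-4)^1 = -40
i=2: S_2 = 10 * (-4)^2 = 160
i=3: S_3 = 10 * (-4)^3 = -640
i=4: S_4 = 10 * (-4)^4 = 2560
The first 5 terms are: [10, -40, 160, -640, 2560]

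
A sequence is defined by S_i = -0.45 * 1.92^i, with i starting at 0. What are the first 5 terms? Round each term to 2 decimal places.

This is a geometric sequence.
i=0: S_0 = -0.45 * 1.92^0 = -0.45
i=1: S_1 = -0.45 * 1.92^1 ≈ -0.86
i=2: S_2 = -0.45 * 1.92^2 ≈ -1.66
i=3: S_3 = -0.45 * 1.92^3 ≈ -3.19
i=4: S_4 = -0.45 * 1.92^4 ≈ -6.12
The first 5 terms are: [-0.45, -0.86, -1.66, -3.19, -6.12]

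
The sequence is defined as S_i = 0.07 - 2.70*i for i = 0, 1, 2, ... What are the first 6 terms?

This is an arithmetic sequence.
i=0: S_0 = 0.07 + -2.7*0 = 0.07
i=1: S_1 = 0.07 + -2.7*1 = -2.63
i=2: S_2 = 0.07 + -2.7*2 = -5.33
i=3: S_3 = 0.07 + -2.7*3 = -8.03
i=4: S_4 = 0.07 + -2.7*4 = -10.73
i=5: S_5 = 0.07 + -2.7*5 = -13.43
The first 6 terms are: [0.07, -2.63, -5.33, -8.03, -10.73, -13.43]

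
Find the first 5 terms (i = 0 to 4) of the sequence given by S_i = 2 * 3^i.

This is a geometric sequence.
i=0: S_0 = 2 * 3^0 = 2
i=1: S_1 = 2 * 3^1 = 6
i=2: S_2 = 2 * 3^2 = 18
i=3: S_3 = 2 * 3^3 = 54
i=4: S_4 = 2 * 3^4 = 162
The first 5 terms are: [2, 6, 18, 54, 162]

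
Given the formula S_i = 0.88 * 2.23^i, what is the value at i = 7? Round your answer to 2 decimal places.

S_7 = 0.88 * 2.23^7 ≈ 0.88 * 274.242 ≈ 241.33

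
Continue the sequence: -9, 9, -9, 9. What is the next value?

Ratios: 9 / -9 = -1.0
This is a geometric sequence with common ratio r = -1.
Next term = 9 * -1 = -9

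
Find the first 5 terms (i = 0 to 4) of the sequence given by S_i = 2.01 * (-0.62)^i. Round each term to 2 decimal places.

This is a geometric sequence.
i=0: S_0 = 2.01 * (-0.62)^0 = 2.01
i=1: S_1 = 2.01 * (-0.62)^1 ≈ -1.25
i=2: S_2 = 2.01 * (-0.62)^2 ≈ 0.77
i=3: S_3 = 2.01 * (-0.62)^3 ≈ -0.48
i=4: S_4 = 2.01 * (-0.62)^4 ≈ 0.3
The first 5 terms are: [2.01, -1.25, 0.77, -0.48, 0.3]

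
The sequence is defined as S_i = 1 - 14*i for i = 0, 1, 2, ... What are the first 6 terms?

This is an arithmetic sequence.
i=0: S_0 = 1 + -14*0 = 1
i=1: S_1 = 1 + -14*1 = -13
i=2: S_2 = 1 + -14*2 = -27
i=3: S_3 = 1 + -14*3 = -41
i=4: S_4 = 1 + -14*4 = -55
i=5: S_5 = 1 + -14*5 = -69
The first 6 terms are: [1, -13, -27, -41, -55, -69]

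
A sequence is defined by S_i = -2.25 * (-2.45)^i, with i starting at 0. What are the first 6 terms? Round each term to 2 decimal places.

This is a geometric sequence.
i=0: S_0 = -2.25 * (-2.45)^0 = -2.25
i=1: S_1 = -2.25 * (-2.45)^1 ≈ 5.51
i=2: S_2 = -2.25 * (-2.45)^2 ≈ -13.51
i=3: S_3 = -2.25 * (-2.45)^3 ≈ 33.09
i=4: S_4 = -2.25 * (-2.45)^4 ≈ -81.07
i=5: S_5 = -2.25 * (-2.45)^5 ≈ 198.62
The first 6 terms are: [-2.25, 5.51, -13.51, 33.09, -81.07, 198.62]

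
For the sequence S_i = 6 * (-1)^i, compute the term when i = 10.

S_10 = 6 * (-1)^10 = 6 * 1 = 6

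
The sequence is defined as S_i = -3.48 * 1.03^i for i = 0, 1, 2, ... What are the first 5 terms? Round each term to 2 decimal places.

This is a geometric sequence.
i=0: S_0 = -3.48 * 1.03^0 = -3.48
i=1: S_1 = -3.48 * 1.03^1 ≈ -3.58
i=2: S_2 = -3.48 * 1.03^2 ≈ -3.69
i=3: S_3 = -3.48 * 1.03^3 ≈ -3.8
i=4: S_4 = -3.48 * 1.03^4 ≈ -3.92
The first 5 terms are: [-3.48, -3.58, -3.69, -3.8, -3.92]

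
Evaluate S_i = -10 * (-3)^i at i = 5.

S_5 = -10 * (-3)^5 = -10 * -243 = 2430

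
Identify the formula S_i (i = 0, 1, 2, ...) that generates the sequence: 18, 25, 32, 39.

Check differences: 25 - 18 = 7
32 - 25 = 7
Common difference d = 7.
First term a = 18.
Formula: S_i = 18 + 7*i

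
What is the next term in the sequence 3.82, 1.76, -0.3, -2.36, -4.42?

Differences: 1.76 - 3.82 = -2.06
This is an arithmetic sequence with common difference d = -2.06.
Next term = -4.42 + -2.06 = -6.48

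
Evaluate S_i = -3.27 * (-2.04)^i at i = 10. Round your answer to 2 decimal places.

S_10 = -3.27 * (-2.04)^10 ≈ -3.27 * 1248.2503 ≈ -4081.78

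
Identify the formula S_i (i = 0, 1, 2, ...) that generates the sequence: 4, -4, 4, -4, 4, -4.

Check ratios: -4 / 4 = -1.0
Common ratio r = -1.
First term a = 4.
Formula: S_i = 4 * (-1)^i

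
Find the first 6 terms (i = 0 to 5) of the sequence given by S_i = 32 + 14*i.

This is an arithmetic sequence.
i=0: S_0 = 32 + 14*0 = 32
i=1: S_1 = 32 + 14*1 = 46
i=2: S_2 = 32 + 14*2 = 60
i=3: S_3 = 32 + 14*3 = 74
i=4: S_4 = 32 + 14*4 = 88
i=5: S_5 = 32 + 14*5 = 102
The first 6 terms are: [32, 46, 60, 74, 88, 102]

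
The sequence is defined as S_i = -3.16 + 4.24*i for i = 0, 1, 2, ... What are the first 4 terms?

This is an arithmetic sequence.
i=0: S_0 = -3.16 + 4.24*0 = -3.16
i=1: S_1 = -3.16 + 4.24*1 = 1.08
i=2: S_2 = -3.16 + 4.24*2 = 5.32
i=3: S_3 = -3.16 + 4.24*3 = 9.56
The first 4 terms are: [-3.16, 1.08, 5.32, 9.56]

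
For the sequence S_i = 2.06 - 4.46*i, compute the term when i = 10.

S_10 = 2.06 + -4.46*10 = 2.06 + -44.6 = -42.54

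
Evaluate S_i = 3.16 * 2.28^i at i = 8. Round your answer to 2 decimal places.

S_8 = 3.16 * 2.28^8 ≈ 3.16 * 730.2621 ≈ 2307.63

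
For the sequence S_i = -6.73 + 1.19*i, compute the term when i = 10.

S_10 = -6.73 + 1.19*10 = -6.73 + 11.9 = 5.17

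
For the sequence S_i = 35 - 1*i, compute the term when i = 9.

S_9 = 35 + -1*9 = 35 + -9 = 26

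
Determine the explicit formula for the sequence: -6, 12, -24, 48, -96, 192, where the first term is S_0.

Check ratios: 12 / -6 = -2.0
Common ratio r = -2.
First term a = -6.
Formula: S_i = -6 * (-2)^i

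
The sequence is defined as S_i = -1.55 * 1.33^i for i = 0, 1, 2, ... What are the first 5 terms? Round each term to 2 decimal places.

This is a geometric sequence.
i=0: S_0 = -1.55 * 1.33^0 = -1.55
i=1: S_1 = -1.55 * 1.33^1 ≈ -2.06
i=2: S_2 = -1.55 * 1.33^2 ≈ -2.74
i=3: S_3 = -1.55 * 1.33^3 ≈ -3.65
i=4: S_4 = -1.55 * 1.33^4 ≈ -4.85
The first 5 terms are: [-1.55, -2.06, -2.74, -3.65, -4.85]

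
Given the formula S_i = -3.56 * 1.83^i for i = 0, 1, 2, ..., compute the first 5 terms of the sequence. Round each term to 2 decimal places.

This is a geometric sequence.
i=0: S_0 = -3.56 * 1.83^0 = -3.56
i=1: S_1 = -3.56 * 1.83^1 ≈ -6.51
i=2: S_2 = -3.56 * 1.83^2 ≈ -11.92
i=3: S_3 = -3.56 * 1.83^3 ≈ -21.82
i=4: S_4 = -3.56 * 1.83^4 ≈ -39.93
The first 5 terms are: [-3.56, -6.51, -11.92, -21.82, -39.93]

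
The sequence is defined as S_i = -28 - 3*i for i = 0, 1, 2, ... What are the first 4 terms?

This is an arithmetic sequence.
i=0: S_0 = -28 + -3*0 = -28
i=1: S_1 = -28 + -3*1 = -31
i=2: S_2 = -28 + -3*2 = -34
i=3: S_3 = -28 + -3*3 = -37
The first 4 terms are: [-28, -31, -34, -37]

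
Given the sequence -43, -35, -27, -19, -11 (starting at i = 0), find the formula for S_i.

Check differences: -35 - -43 = 8
-27 - -35 = 8
Common difference d = 8.
First term a = -43.
Formula: S_i = -43 + 8*i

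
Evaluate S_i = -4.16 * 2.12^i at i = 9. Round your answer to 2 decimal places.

S_9 = -4.16 * 2.12^9 ≈ -4.16 * 865.01323 ≈ -3598.46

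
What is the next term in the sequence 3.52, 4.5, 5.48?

Differences: 4.5 - 3.52 = 0.98
This is an arithmetic sequence with common difference d = 0.98.
Next term = 5.48 + 0.98 = 6.46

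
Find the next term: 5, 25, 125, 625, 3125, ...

Ratios: 25 / 5 = 5.0
This is a geometric sequence with common ratio r = 5.
Next term = 3125 * 5 = 15625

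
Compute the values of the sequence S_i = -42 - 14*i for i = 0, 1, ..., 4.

This is an arithmetic sequence.
i=0: S_0 = -42 + -14*0 = -42
i=1: S_1 = -42 + -14*1 = -56
i=2: S_2 = -42 + -14*2 = -70
i=3: S_3 = -42 + -14*3 = -84
i=4: S_4 = -42 + -14*4 = -98
The first 5 terms are: [-42, -56, -70, -84, -98]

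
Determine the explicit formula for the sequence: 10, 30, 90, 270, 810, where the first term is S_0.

Check ratios: 30 / 10 = 3.0
Common ratio r = 3.
First term a = 10.
Formula: S_i = 10 * 3^i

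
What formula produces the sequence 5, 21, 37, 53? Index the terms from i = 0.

Check differences: 21 - 5 = 16
37 - 21 = 16
Common difference d = 16.
First term a = 5.
Formula: S_i = 5 + 16*i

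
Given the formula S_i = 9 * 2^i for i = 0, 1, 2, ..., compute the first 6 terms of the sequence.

This is a geometric sequence.
i=0: S_0 = 9 * 2^0 = 9
i=1: S_1 = 9 * 2^1 = 18
i=2: S_2 = 9 * 2^2 = 36
i=3: S_3 = 9 * 2^3 = 72
i=4: S_4 = 9 * 2^4 = 144
i=5: S_5 = 9 * 2^5 = 288
The first 6 terms are: [9, 18, 36, 72, 144, 288]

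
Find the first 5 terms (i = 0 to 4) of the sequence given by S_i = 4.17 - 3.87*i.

This is an arithmetic sequence.
i=0: S_0 = 4.17 + -3.87*0 = 4.17
i=1: S_1 = 4.17 + -3.87*1 = 0.3
i=2: S_2 = 4.17 + -3.87*2 = -3.57
i=3: S_3 = 4.17 + -3.87*3 = -7.44
i=4: S_4 = 4.17 + -3.87*4 = -11.31
The first 5 terms are: [4.17, 0.3, -3.57, -7.44, -11.31]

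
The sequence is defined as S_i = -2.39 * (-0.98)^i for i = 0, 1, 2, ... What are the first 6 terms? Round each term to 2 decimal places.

This is a geometric sequence.
i=0: S_0 = -2.39 * (-0.98)^0 = -2.39
i=1: S_1 = -2.39 * (-0.98)^1 ≈ 2.34
i=2: S_2 = -2.39 * (-0.98)^2 ≈ -2.3
i=3: S_3 = -2.39 * (-0.98)^3 ≈ 2.25
i=4: S_4 = -2.39 * (-0.98)^4 ≈ -2.2
i=5: S_5 = -2.39 * (-0.98)^5 ≈ 2.16
The first 6 terms are: [-2.39, 2.34, -2.3, 2.25, -2.2, 2.16]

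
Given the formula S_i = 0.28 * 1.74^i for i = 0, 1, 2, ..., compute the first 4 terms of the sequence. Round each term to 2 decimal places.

This is a geometric sequence.
i=0: S_0 = 0.28 * 1.74^0 = 0.28
i=1: S_1 = 0.28 * 1.74^1 ≈ 0.49
i=2: S_2 = 0.28 * 1.74^2 ≈ 0.85
i=3: S_3 = 0.28 * 1.74^3 ≈ 1.48
The first 4 terms are: [0.28, 0.49, 0.85, 1.48]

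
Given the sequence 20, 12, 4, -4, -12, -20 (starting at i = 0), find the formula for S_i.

Check differences: 12 - 20 = -8
4 - 12 = -8
Common difference d = -8.
First term a = 20.
Formula: S_i = 20 - 8*i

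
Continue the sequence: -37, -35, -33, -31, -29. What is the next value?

Differences: -35 - -37 = 2
This is an arithmetic sequence with common difference d = 2.
Next term = -29 + 2 = -27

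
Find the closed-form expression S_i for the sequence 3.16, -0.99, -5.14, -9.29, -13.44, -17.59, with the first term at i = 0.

Check differences: -0.99 - 3.16 = -4.15
-5.14 - -0.99 = -4.15
Common difference d = -4.15.
First term a = 3.16.
Formula: S_i = 3.16 - 4.15*i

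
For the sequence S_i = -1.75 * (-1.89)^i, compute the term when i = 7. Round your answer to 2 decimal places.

S_7 = -1.75 * (-1.89)^7 ≈ -1.75 * -86.1455 ≈ 150.75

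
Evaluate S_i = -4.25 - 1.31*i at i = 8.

S_8 = -4.25 + -1.31*8 = -4.25 + -10.48 = -14.73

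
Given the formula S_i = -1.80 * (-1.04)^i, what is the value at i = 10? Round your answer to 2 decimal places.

S_10 = -1.8 * (-1.04)^10 ≈ -1.8 * 1.4802 ≈ -2.66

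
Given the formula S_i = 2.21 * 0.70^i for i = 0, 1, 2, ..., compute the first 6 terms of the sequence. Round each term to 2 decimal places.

This is a geometric sequence.
i=0: S_0 = 2.21 * 0.7^0 = 2.21
i=1: S_1 = 2.21 * 0.7^1 ≈ 1.55
i=2: S_2 = 2.21 * 0.7^2 ≈ 1.08
i=3: S_3 = 2.21 * 0.7^3 ≈ 0.76
i=4: S_4 = 2.21 * 0.7^4 ≈ 0.53
i=5: S_5 = 2.21 * 0.7^5 ≈ 0.37
The first 6 terms are: [2.21, 1.55, 1.08, 0.76, 0.53, 0.37]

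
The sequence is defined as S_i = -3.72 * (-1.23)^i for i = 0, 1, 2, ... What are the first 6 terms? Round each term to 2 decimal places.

This is a geometric sequence.
i=0: S_0 = -3.72 * (-1.23)^0 = -3.72
i=1: S_1 = -3.72 * (-1.23)^1 ≈ 4.58
i=2: S_2 = -3.72 * (-1.23)^2 ≈ -5.63
i=3: S_3 = -3.72 * (-1.23)^3 ≈ 6.92
i=4: S_4 = -3.72 * (-1.23)^4 ≈ -8.51
i=5: S_5 = -3.72 * (-1.23)^5 ≈ 10.47
The first 6 terms are: [-3.72, 4.58, -5.63, 6.92, -8.51, 10.47]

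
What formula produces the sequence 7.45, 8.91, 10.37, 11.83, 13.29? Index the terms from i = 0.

Check differences: 8.91 - 7.45 = 1.46
10.37 - 8.91 = 1.46
Common difference d = 1.46.
First term a = 7.45.
Formula: S_i = 7.45 + 1.46*i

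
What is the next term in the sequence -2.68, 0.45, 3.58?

Differences: 0.45 - -2.68 = 3.13
This is an arithmetic sequence with common difference d = 3.13.
Next term = 3.58 + 3.13 = 6.71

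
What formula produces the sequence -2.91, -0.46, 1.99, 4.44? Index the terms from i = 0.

Check differences: -0.46 - -2.91 = 2.45
1.99 - -0.46 = 2.45
Common difference d = 2.45.
First term a = -2.91.
Formula: S_i = -2.91 + 2.45*i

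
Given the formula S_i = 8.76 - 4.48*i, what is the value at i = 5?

S_5 = 8.76 + -4.48*5 = 8.76 + -22.4 = -13.64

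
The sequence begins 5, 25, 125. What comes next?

Ratios: 25 / 5 = 5.0
This is a geometric sequence with common ratio r = 5.
Next term = 125 * 5 = 625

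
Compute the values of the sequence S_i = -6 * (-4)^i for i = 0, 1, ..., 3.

This is a geometric sequence.
i=0: S_0 = -6 * (-4)^0 = -6
i=1: S_1 = -6 * (-4)^1 = 24
i=2: S_2 = -6 * (-4)^2 = -96
i=3: S_3 = -6 * (-4)^3 = 384
The first 4 terms are: [-6, 24, -96, 384]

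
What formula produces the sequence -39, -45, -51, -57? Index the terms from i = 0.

Check differences: -45 - -39 = -6
-51 - -45 = -6
Common difference d = -6.
First term a = -39.
Formula: S_i = -39 - 6*i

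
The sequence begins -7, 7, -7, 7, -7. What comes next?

Ratios: 7 / -7 = -1.0
This is a geometric sequence with common ratio r = -1.
Next term = -7 * -1 = 7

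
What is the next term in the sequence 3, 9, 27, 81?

Ratios: 9 / 3 = 3.0
This is a geometric sequence with common ratio r = 3.
Next term = 81 * 3 = 243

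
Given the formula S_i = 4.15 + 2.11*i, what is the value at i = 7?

S_7 = 4.15 + 2.11*7 = 4.15 + 14.77 = 18.92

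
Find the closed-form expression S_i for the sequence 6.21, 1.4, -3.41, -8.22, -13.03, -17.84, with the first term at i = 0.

Check differences: 1.4 - 6.21 = -4.81
-3.41 - 1.4 = -4.81
Common difference d = -4.81.
First term a = 6.21.
Formula: S_i = 6.21 - 4.81*i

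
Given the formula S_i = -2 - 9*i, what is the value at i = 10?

S_10 = -2 + -9*10 = -2 + -90 = -92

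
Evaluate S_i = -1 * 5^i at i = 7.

S_7 = -1 * 5^7 = -1 * 78125 = -78125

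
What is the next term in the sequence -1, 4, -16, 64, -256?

Ratios: 4 / -1 = -4.0
This is a geometric sequence with common ratio r = -4.
Next term = -256 * -4 = 1024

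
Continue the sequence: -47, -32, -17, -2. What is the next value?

Differences: -32 - -47 = 15
This is an arithmetic sequence with common difference d = 15.
Next term = -2 + 15 = 13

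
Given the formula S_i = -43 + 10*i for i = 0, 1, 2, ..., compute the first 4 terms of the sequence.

This is an arithmetic sequence.
i=0: S_0 = -43 + 10*0 = -43
i=1: S_1 = -43 + 10*1 = -33
i=2: S_2 = -43 + 10*2 = -23
i=3: S_3 = -43 + 10*3 = -13
The first 4 terms are: [-43, -33, -23, -13]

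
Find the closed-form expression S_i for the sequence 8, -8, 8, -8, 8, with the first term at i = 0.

Check ratios: -8 / 8 = -1.0
Common ratio r = -1.
First term a = 8.
Formula: S_i = 8 * (-1)^i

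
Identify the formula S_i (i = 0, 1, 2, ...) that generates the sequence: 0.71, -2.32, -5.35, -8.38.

Check differences: -2.32 - 0.71 = -3.03
-5.35 - -2.32 = -3.03
Common difference d = -3.03.
First term a = 0.71.
Formula: S_i = 0.71 - 3.03*i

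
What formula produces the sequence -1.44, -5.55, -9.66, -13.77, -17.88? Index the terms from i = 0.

Check differences: -5.55 - -1.44 = -4.11
-9.66 - -5.55 = -4.11
Common difference d = -4.11.
First term a = -1.44.
Formula: S_i = -1.44 - 4.11*i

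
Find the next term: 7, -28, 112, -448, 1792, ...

Ratios: -28 / 7 = -4.0
This is a geometric sequence with common ratio r = -4.
Next term = 1792 * -4 = -7168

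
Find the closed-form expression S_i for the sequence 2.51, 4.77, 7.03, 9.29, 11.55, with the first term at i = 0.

Check differences: 4.77 - 2.51 = 2.26
7.03 - 4.77 = 2.26
Common difference d = 2.26.
First term a = 2.51.
Formula: S_i = 2.51 + 2.26*i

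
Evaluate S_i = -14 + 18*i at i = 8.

S_8 = -14 + 18*8 = -14 + 144 = 130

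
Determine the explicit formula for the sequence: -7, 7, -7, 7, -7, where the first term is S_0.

Check ratios: 7 / -7 = -1.0
Common ratio r = -1.
First term a = -7.
Formula: S_i = -7 * (-1)^i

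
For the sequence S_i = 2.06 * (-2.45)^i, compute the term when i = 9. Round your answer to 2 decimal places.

S_9 = 2.06 * (-2.45)^9 ≈ 2.06 * -3180.4953 ≈ -6551.82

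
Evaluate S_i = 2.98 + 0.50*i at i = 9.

S_9 = 2.98 + 0.5*9 = 2.98 + 4.5 = 7.48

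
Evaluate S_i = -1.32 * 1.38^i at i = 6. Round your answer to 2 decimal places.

S_6 = -1.32 * 1.38^6 ≈ -1.32 * 6.9068 ≈ -9.12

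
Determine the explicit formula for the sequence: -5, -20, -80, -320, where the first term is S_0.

Check ratios: -20 / -5 = 4.0
Common ratio r = 4.
First term a = -5.
Formula: S_i = -5 * 4^i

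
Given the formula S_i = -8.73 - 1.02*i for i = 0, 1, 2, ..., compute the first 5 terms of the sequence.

This is an arithmetic sequence.
i=0: S_0 = -8.73 + -1.02*0 = -8.73
i=1: S_1 = -8.73 + -1.02*1 = -9.75
i=2: S_2 = -8.73 + -1.02*2 = -10.77
i=3: S_3 = -8.73 + -1.02*3 = -11.79
i=4: S_4 = -8.73 + -1.02*4 = -12.81
The first 5 terms are: [-8.73, -9.75, -10.77, -11.79, -12.81]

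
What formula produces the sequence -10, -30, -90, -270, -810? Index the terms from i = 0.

Check ratios: -30 / -10 = 3.0
Common ratio r = 3.
First term a = -10.
Formula: S_i = -10 * 3^i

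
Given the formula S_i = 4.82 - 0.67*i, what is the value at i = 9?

S_9 = 4.82 + -0.67*9 = 4.82 + -6.03 = -1.21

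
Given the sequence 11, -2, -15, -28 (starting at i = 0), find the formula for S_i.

Check differences: -2 - 11 = -13
-15 - -2 = -13
Common difference d = -13.
First term a = 11.
Formula: S_i = 11 - 13*i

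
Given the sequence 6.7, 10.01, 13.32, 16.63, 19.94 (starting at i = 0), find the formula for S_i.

Check differences: 10.01 - 6.7 = 3.31
13.32 - 10.01 = 3.31
Common difference d = 3.31.
First term a = 6.7.
Formula: S_i = 6.70 + 3.31*i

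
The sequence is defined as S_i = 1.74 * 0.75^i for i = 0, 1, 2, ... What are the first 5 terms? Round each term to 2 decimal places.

This is a geometric sequence.
i=0: S_0 = 1.74 * 0.75^0 = 1.74
i=1: S_1 = 1.74 * 0.75^1 ≈ 1.31
i=2: S_2 = 1.74 * 0.75^2 ≈ 0.98
i=3: S_3 = 1.74 * 0.75^3 ≈ 0.73
i=4: S_4 = 1.74 * 0.75^4 ≈ 0.55
The first 5 terms are: [1.74, 1.31, 0.98, 0.73, 0.55]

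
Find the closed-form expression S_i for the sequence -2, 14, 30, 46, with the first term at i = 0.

Check differences: 14 - -2 = 16
30 - 14 = 16
Common difference d = 16.
First term a = -2.
Formula: S_i = -2 + 16*i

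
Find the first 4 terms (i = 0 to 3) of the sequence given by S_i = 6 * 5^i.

This is a geometric sequence.
i=0: S_0 = 6 * 5^0 = 6
i=1: S_1 = 6 * 5^1 = 30
i=2: S_2 = 6 * 5^2 = 150
i=3: S_3 = 6 * 5^3 = 750
The first 4 terms are: [6, 30, 150, 750]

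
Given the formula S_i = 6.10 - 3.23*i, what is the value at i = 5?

S_5 = 6.1 + -3.23*5 = 6.1 + -16.15 = -10.05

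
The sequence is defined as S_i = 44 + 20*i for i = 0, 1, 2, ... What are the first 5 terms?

This is an arithmetic sequence.
i=0: S_0 = 44 + 20*0 = 44
i=1: S_1 = 44 + 20*1 = 64
i=2: S_2 = 44 + 20*2 = 84
i=3: S_3 = 44 + 20*3 = 104
i=4: S_4 = 44 + 20*4 = 124
The first 5 terms are: [44, 64, 84, 104, 124]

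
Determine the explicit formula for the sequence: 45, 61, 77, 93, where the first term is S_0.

Check differences: 61 - 45 = 16
77 - 61 = 16
Common difference d = 16.
First term a = 45.
Formula: S_i = 45 + 16*i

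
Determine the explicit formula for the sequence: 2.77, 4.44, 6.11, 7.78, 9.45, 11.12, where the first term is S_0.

Check differences: 4.44 - 2.77 = 1.67
6.11 - 4.44 = 1.67
Common difference d = 1.67.
First term a = 2.77.
Formula: S_i = 2.77 + 1.67*i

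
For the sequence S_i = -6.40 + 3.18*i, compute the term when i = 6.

S_6 = -6.4 + 3.18*6 = -6.4 + 19.08 = 12.68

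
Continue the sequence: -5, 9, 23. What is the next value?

Differences: 9 - -5 = 14
This is an arithmetic sequence with common difference d = 14.
Next term = 23 + 14 = 37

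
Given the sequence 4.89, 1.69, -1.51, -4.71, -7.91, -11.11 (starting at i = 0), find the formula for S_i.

Check differences: 1.69 - 4.89 = -3.2
-1.51 - 1.69 = -3.2
Common difference d = -3.2.
First term a = 4.89.
Formula: S_i = 4.89 - 3.20*i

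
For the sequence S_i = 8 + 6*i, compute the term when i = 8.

S_8 = 8 + 6*8 = 8 + 48 = 56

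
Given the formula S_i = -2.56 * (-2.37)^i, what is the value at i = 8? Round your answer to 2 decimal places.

S_8 = -2.56 * (-2.37)^8 ≈ -2.56 * 995.3751 ≈ -2548.16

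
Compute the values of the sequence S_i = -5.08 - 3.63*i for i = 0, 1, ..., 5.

This is an arithmetic sequence.
i=0: S_0 = -5.08 + -3.63*0 = -5.08
i=1: S_1 = -5.08 + -3.63*1 = -8.71
i=2: S_2 = -5.08 + -3.63*2 = -12.34
i=3: S_3 = -5.08 + -3.63*3 = -15.97
i=4: S_4 = -5.08 + -3.63*4 = -19.6
i=5: S_5 = -5.08 + -3.63*5 = -23.23
The first 6 terms are: [-5.08, -8.71, -12.34, -15.97, -19.6, -23.23]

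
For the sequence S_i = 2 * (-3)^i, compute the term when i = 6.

S_6 = 2 * (-3)^6 = 2 * 729 = 1458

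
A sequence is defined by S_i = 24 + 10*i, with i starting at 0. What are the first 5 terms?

This is an arithmetic sequence.
i=0: S_0 = 24 + 10*0 = 24
i=1: S_1 = 24 + 10*1 = 34
i=2: S_2 = 24 + 10*2 = 44
i=3: S_3 = 24 + 10*3 = 54
i=4: S_4 = 24 + 10*4 = 64
The first 5 terms are: [24, 34, 44, 54, 64]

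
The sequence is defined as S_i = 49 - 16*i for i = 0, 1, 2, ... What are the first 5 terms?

This is an arithmetic sequence.
i=0: S_0 = 49 + -16*0 = 49
i=1: S_1 = 49 + -16*1 = 33
i=2: S_2 = 49 + -16*2 = 17
i=3: S_3 = 49 + -16*3 = 1
i=4: S_4 = 49 + -16*4 = -15
The first 5 terms are: [49, 33, 17, 1, -15]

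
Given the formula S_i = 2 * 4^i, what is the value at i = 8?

S_8 = 2 * 4^8 = 2 * 65536 = 131072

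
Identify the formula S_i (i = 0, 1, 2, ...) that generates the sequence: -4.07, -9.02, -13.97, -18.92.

Check differences: -9.02 - -4.07 = -4.95
-13.97 - -9.02 = -4.95
Common difference d = -4.95.
First term a = -4.07.
Formula: S_i = -4.07 - 4.95*i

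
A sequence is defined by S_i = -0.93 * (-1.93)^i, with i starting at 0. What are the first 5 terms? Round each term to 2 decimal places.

This is a geometric sequence.
i=0: S_0 = -0.93 * (-1.93)^0 = -0.93
i=1: S_1 = -0.93 * (-1.93)^1 ≈ 1.79
i=2: S_2 = -0.93 * (-1.93)^2 ≈ -3.46
i=3: S_3 = -0.93 * (-1.93)^3 ≈ 6.69
i=4: S_4 = -0.93 * (-1.93)^4 ≈ -12.9
The first 5 terms are: [-0.93, 1.79, -3.46, 6.69, -12.9]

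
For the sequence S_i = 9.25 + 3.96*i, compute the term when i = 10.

S_10 = 9.25 + 3.96*10 = 9.25 + 39.6 = 48.85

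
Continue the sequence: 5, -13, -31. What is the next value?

Differences: -13 - 5 = -18
This is an arithmetic sequence with common difference d = -18.
Next term = -31 + -18 = -49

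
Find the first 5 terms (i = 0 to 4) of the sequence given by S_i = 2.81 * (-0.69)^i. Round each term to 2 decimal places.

This is a geometric sequence.
i=0: S_0 = 2.81 * (-0.69)^0 = 2.81
i=1: S_1 = 2.81 * (-0.69)^1 ≈ -1.94
i=2: S_2 = 2.81 * (-0.69)^2 ≈ 1.34
i=3: S_3 = 2.81 * (-0.69)^3 ≈ -0.92
i=4: S_4 = 2.81 * (-0.69)^4 ≈ 0.64
The first 5 terms are: [2.81, -1.94, 1.34, -0.92, 0.64]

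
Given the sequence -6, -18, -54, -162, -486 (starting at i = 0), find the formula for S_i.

Check ratios: -18 / -6 = 3.0
Common ratio r = 3.
First term a = -6.
Formula: S_i = -6 * 3^i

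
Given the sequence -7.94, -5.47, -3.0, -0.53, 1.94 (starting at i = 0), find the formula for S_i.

Check differences: -5.47 - -7.94 = 2.47
-3.0 - -5.47 = 2.47
Common difference d = 2.47.
First term a = -7.94.
Formula: S_i = -7.94 + 2.47*i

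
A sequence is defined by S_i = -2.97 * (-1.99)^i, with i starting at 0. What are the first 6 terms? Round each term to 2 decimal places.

This is a geometric sequence.
i=0: S_0 = -2.97 * (-1.99)^0 = -2.97
i=1: S_1 = -2.97 * (-1.99)^1 ≈ 5.91
i=2: S_2 = -2.97 * (-1.99)^2 ≈ -11.76
i=3: S_3 = -2.97 * (-1.99)^3 ≈ 23.41
i=4: S_4 = -2.97 * (-1.99)^4 ≈ -46.58
i=5: S_5 = -2.97 * (-1.99)^5 ≈ 92.69
The first 6 terms are: [-2.97, 5.91, -11.76, 23.41, -46.58, 92.69]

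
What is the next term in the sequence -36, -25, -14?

Differences: -25 - -36 = 11
This is an arithmetic sequence with common difference d = 11.
Next term = -14 + 11 = -3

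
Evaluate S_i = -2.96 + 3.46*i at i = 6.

S_6 = -2.96 + 3.46*6 = -2.96 + 20.76 = 17.8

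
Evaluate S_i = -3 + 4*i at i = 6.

S_6 = -3 + 4*6 = -3 + 24 = 21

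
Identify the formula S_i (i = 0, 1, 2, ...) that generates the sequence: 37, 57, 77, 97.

Check differences: 57 - 37 = 20
77 - 57 = 20
Common difference d = 20.
First term a = 37.
Formula: S_i = 37 + 20*i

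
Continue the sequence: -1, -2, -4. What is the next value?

Ratios: -2 / -1 = 2.0
This is a geometric sequence with common ratio r = 2.
Next term = -4 * 2 = -8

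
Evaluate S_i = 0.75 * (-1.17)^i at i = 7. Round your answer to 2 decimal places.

S_7 = 0.75 * (-1.17)^7 ≈ 0.75 * -3.0012 ≈ -2.25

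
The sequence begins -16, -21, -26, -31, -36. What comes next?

Differences: -21 - -16 = -5
This is an arithmetic sequence with common difference d = -5.
Next term = -36 + -5 = -41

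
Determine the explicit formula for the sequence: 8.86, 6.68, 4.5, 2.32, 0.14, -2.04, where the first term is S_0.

Check differences: 6.68 - 8.86 = -2.18
4.5 - 6.68 = -2.18
Common difference d = -2.18.
First term a = 8.86.
Formula: S_i = 8.86 - 2.18*i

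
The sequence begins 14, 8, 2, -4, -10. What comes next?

Differences: 8 - 14 = -6
This is an arithmetic sequence with common difference d = -6.
Next term = -10 + -6 = -16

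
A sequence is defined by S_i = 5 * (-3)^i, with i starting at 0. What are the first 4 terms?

This is a geometric sequence.
i=0: S_0 = 5 * (-3)^0 = 5
i=1: S_1 = 5 * (-3)^1 = -15
i=2: S_2 = 5 * (-3)^2 = 45
i=3: S_3 = 5 * (-3)^3 = -135
The first 4 terms are: [5, -15, 45, -135]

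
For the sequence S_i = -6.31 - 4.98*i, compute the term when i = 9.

S_9 = -6.31 + -4.98*9 = -6.31 + -44.82 = -51.13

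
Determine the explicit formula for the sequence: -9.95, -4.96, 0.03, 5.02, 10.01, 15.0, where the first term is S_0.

Check differences: -4.96 - -9.95 = 4.99
0.03 - -4.96 = 4.99
Common difference d = 4.99.
First term a = -9.95.
Formula: S_i = -9.95 + 4.99*i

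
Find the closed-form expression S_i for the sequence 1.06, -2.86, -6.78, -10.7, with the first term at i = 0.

Check differences: -2.86 - 1.06 = -3.92
-6.78 - -2.86 = -3.92
Common difference d = -3.92.
First term a = 1.06.
Formula: S_i = 1.06 - 3.92*i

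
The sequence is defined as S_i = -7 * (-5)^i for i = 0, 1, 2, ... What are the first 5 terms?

This is a geometric sequence.
i=0: S_0 = -7 * (-5)^0 = -7
i=1: S_1 = -7 * (-5)^1 = 35
i=2: S_2 = -7 * (-5)^2 = -175
i=3: S_3 = -7 * (-5)^3 = 875
i=4: S_4 = -7 * (-5)^4 = -4375
The first 5 terms are: [-7, 35, -175, 875, -4375]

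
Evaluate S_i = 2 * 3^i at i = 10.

S_10 = 2 * 3^10 = 2 * 59049 = 118098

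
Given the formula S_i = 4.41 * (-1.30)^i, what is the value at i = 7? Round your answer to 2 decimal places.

S_7 = 4.41 * (-1.3)^7 ≈ 4.41 * -6.2749 ≈ -27.67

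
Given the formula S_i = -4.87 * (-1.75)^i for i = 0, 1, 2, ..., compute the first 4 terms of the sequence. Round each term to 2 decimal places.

This is a geometric sequence.
i=0: S_0 = -4.87 * (-1.75)^0 = -4.87
i=1: S_1 = -4.87 * (-1.75)^1 ≈ 8.52
i=2: S_2 = -4.87 * (-1.75)^2 ≈ -14.91
i=3: S_3 = -4.87 * (-1.75)^3 ≈ 26.1
The first 4 terms are: [-4.87, 8.52, -14.91, 26.1]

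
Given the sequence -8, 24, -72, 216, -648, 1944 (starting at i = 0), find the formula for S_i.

Check ratios: 24 / -8 = -3.0
Common ratio r = -3.
First term a = -8.
Formula: S_i = -8 * (-3)^i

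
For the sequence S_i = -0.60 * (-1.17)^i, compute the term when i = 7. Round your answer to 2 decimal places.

S_7 = -0.6 * (-1.17)^7 ≈ -0.6 * -3.0012 ≈ 1.8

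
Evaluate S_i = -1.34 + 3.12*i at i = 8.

S_8 = -1.34 + 3.12*8 = -1.34 + 24.96 = 23.62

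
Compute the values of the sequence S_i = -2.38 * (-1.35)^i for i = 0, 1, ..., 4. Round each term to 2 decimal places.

This is a geometric sequence.
i=0: S_0 = -2.38 * (-1.35)^0 = -2.38
i=1: S_1 = -2.38 * (-1.35)^1 ≈ 3.21
i=2: S_2 = -2.38 * (-1.35)^2 ≈ -4.34
i=3: S_3 = -2.38 * (-1.35)^3 ≈ 5.86
i=4: S_4 = -2.38 * (-1.35)^4 ≈ -7.91
The first 5 terms are: [-2.38, 3.21, -4.34, 5.86, -7.91]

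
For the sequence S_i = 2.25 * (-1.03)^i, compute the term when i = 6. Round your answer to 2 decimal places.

S_6 = 2.25 * (-1.03)^6 ≈ 2.25 * 1.1941 ≈ 2.69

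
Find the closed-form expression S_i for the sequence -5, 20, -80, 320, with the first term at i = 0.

Check ratios: 20 / -5 = -4.0
Common ratio r = -4.
First term a = -5.
Formula: S_i = -5 * (-4)^i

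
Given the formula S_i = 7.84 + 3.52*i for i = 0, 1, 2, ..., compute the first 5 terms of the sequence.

This is an arithmetic sequence.
i=0: S_0 = 7.84 + 3.52*0 = 7.84
i=1: S_1 = 7.84 + 3.52*1 = 11.36
i=2: S_2 = 7.84 + 3.52*2 = 14.88
i=3: S_3 = 7.84 + 3.52*3 = 18.4
i=4: S_4 = 7.84 + 3.52*4 = 21.92
The first 5 terms are: [7.84, 11.36, 14.88, 18.4, 21.92]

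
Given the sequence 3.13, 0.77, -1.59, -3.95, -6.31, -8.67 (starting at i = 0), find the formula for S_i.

Check differences: 0.77 - 3.13 = -2.36
-1.59 - 0.77 = -2.36
Common difference d = -2.36.
First term a = 3.13.
Formula: S_i = 3.13 - 2.36*i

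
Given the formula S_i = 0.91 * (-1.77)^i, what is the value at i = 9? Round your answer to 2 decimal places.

S_9 = 0.91 * (-1.77)^9 ≈ 0.91 * -170.5137 ≈ -155.17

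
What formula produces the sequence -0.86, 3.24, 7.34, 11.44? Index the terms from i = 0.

Check differences: 3.24 - -0.86 = 4.1
7.34 - 3.24 = 4.1
Common difference d = 4.1.
First term a = -0.86.
Formula: S_i = -0.86 + 4.10*i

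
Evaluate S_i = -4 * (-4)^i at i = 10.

S_10 = -4 * (-4)^10 = -4 * 1048576 = -4194304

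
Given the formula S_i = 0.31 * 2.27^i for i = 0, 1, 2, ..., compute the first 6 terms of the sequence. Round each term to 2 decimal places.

This is a geometric sequence.
i=0: S_0 = 0.31 * 2.27^0 = 0.31
i=1: S_1 = 0.31 * 2.27^1 ≈ 0.7
i=2: S_2 = 0.31 * 2.27^2 ≈ 1.6
i=3: S_3 = 0.31 * 2.27^3 ≈ 3.63
i=4: S_4 = 0.31 * 2.27^4 ≈ 8.23
i=5: S_5 = 0.31 * 2.27^5 ≈ 18.68
The first 6 terms are: [0.31, 0.7, 1.6, 3.63, 8.23, 18.68]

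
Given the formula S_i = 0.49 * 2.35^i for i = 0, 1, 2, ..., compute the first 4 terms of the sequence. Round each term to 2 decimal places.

This is a geometric sequence.
i=0: S_0 = 0.49 * 2.35^0 = 0.49
i=1: S_1 = 0.49 * 2.35^1 ≈ 1.15
i=2: S_2 = 0.49 * 2.35^2 ≈ 2.71
i=3: S_3 = 0.49 * 2.35^3 ≈ 6.36
The first 4 terms are: [0.49, 1.15, 2.71, 6.36]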